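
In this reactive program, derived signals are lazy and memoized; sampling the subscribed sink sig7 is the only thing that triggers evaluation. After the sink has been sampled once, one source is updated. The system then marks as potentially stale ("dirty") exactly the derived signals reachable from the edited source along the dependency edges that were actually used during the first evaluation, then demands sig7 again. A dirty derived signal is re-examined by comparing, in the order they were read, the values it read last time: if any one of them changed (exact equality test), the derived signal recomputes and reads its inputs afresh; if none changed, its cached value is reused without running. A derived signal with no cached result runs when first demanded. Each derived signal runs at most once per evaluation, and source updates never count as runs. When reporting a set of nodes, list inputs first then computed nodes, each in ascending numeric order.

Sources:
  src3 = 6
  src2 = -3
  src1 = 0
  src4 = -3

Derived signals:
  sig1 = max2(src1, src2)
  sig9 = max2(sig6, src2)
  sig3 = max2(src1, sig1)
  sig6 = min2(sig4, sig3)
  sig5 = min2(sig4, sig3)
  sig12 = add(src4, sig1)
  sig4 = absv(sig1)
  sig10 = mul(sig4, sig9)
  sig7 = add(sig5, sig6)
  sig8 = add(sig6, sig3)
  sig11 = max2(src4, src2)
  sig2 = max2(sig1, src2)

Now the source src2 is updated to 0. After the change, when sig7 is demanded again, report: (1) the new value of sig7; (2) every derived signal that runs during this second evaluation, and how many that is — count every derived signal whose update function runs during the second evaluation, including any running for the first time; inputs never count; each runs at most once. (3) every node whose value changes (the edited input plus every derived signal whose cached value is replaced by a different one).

Demanding sig7 again yields 0.
1 derived signals run: sig1.
The nodes whose values change: src2.
Note the absorption at sig1: it re-runs yet its value is the same, leaving the output's value untouched.

First demand of the output computes:
  sig1 = max2(0, -3) = 0
  sig3 = max2(0, 0) = 0
  sig4 = absv(0) = 0
  sig5 = min2(0, 0) = 0
  sig6 = min2(0, 0) = 0
  sig7 = add(0, 0) = 0

After the edit, cleaning proceeds:
  sig1: a read changed (src2 -3->0) — executes, giving 0 — identical to its old value.
  sig3: dirty, but its reads are unchanged (src1 unchanged, sig1 unchanged); cached 0 stands.
  sig4: dirty, but its reads are unchanged (sig1 unchanged); cached 0 stands.
  sig5: dirty, but its reads are unchanged (sig4 unchanged, sig3 unchanged); cached 0 stands.
  sig6: dirty, but its reads are unchanged (sig4 unchanged, sig3 unchanged); cached 0 stands.
  sig7: dirty, but its reads are unchanged (sig5 unchanged, sig6 unchanged); cached 0 stands.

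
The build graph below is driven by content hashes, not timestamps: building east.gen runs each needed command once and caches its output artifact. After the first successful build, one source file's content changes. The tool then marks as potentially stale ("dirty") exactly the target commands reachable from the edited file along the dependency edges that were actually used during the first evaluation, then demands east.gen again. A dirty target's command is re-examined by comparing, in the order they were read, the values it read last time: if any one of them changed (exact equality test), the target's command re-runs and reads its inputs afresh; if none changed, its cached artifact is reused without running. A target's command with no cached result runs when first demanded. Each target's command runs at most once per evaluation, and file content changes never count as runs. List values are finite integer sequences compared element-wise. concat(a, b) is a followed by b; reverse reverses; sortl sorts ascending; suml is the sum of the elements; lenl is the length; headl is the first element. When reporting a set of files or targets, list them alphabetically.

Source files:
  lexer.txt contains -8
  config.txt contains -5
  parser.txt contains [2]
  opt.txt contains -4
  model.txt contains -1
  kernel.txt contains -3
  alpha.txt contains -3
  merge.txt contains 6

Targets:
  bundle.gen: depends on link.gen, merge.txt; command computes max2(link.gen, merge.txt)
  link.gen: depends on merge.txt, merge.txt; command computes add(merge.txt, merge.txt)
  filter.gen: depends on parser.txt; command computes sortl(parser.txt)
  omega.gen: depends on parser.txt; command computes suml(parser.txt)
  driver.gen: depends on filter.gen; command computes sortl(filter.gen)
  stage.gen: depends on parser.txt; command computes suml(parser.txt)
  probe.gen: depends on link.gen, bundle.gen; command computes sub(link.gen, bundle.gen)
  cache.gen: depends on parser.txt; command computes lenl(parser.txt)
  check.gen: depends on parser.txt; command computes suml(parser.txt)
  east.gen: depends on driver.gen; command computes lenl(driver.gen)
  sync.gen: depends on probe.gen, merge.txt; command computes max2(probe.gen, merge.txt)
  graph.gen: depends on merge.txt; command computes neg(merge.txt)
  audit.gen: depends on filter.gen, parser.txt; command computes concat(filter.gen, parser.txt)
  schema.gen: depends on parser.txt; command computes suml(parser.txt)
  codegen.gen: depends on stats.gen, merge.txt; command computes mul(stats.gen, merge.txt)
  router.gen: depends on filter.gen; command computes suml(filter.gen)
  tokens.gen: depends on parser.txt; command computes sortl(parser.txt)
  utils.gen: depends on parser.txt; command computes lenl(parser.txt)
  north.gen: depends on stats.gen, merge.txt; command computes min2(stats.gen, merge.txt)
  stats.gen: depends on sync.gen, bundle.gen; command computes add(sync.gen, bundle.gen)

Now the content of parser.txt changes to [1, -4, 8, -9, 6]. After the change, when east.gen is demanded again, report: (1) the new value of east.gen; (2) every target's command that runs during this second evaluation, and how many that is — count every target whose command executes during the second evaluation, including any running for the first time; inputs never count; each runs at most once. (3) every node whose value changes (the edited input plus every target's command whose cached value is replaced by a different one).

east.gen now evaluates to 5.
Run set: driver.gen, east.gen, filter.gen (3 run).
Changed values: driver.gen, east.gen, filter.gen, parser.txt.

Initial pass — values computed on the first demand:
  filter.gen = sortl([2]) = [2]
  driver.gen = sortl([2]) = [2]
  east.gen = lenl([2]) = 1

Second demand — change propagation:
  filter.gen: re-runs because parser.txt [2]->[1, -4, 8, -9, 6]; new result [-9, -4, 1, 6, 8].
  driver.gen: re-runs because filter.gen [2]->[-9, -4, 1, 6, 8]; new result [-9, -4, 1, 6, 8].
  east.gen: re-runs because driver.gen [2]->[-9, -4, 1, 6, 8]; new result 5.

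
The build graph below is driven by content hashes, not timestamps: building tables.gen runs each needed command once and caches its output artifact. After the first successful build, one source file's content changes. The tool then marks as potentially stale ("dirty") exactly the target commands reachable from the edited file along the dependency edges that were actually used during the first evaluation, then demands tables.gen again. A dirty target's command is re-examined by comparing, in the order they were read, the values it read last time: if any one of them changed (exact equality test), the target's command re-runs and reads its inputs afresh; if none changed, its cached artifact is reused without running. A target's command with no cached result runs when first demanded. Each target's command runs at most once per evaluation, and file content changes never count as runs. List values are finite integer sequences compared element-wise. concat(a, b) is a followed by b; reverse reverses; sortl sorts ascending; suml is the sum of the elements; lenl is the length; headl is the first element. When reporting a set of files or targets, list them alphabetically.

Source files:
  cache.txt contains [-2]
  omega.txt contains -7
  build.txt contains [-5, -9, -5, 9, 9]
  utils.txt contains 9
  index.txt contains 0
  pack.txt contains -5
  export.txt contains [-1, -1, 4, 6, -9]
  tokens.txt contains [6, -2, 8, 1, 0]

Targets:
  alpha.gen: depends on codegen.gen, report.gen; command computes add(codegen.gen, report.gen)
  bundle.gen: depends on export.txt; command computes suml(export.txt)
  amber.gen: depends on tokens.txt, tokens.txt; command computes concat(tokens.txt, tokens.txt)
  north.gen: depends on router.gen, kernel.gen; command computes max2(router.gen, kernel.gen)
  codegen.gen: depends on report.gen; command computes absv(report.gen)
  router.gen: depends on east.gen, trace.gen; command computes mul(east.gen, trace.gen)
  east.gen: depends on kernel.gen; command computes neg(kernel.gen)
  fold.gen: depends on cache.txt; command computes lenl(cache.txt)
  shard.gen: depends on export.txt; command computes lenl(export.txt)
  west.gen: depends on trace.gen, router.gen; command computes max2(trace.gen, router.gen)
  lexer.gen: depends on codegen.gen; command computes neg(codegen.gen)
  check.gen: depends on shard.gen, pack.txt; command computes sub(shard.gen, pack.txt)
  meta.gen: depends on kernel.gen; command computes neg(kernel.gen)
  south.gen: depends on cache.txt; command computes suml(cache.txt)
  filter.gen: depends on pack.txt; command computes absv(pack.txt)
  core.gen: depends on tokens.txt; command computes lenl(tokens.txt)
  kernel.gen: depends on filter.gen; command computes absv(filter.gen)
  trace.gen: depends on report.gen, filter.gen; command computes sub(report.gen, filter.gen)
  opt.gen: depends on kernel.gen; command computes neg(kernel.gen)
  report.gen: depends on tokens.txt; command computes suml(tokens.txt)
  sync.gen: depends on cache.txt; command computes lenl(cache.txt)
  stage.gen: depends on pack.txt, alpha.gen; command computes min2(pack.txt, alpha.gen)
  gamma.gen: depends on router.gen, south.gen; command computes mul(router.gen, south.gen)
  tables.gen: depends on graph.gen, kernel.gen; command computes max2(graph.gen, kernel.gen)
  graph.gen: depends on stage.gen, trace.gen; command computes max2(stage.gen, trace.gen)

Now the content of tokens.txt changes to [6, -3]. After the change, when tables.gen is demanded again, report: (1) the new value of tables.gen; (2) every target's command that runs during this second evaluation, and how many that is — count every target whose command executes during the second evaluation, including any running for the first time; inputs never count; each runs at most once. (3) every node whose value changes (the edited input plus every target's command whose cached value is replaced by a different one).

Initial pass — values computed on the first demand:
  filter.gen = absv(-5) = 5
  kernel.gen = absv(5) = 5
  report.gen = suml([6, -2, 8, 1, 0]) = 13
  codegen.gen = absv(13) = 13
  alpha.gen = add(13, 13) = 26
  stage.gen = min2(-5, 26) = -5
  trace.gen = sub(13, 5) = 8
  graph.gen = max2(-5, 8) = 8
  tables.gen = max2(8, 5) = 8

Second demand — change propagation:
  report.gen: re-runs because tokens.txt [6, -2, 8, 1, 0]->[6, -3]; new result 3.
  codegen.gen: re-runs because report.gen 13->3; new result 3.
  alpha.gen: re-runs because codegen.gen 13->3; report.gen 13->3; new result 6.
  stage.gen: re-runs because alpha.gen 26->6; new result -5 (unchanged).
  trace.gen: re-runs because report.gen 13->3; new result -2.
  graph.gen: re-runs because trace.gen 8->-2; new result -2.
  tables.gen: re-runs because graph.gen 8->-2; new result 5.

tables.gen now evaluates to 5.
Run set: alpha.gen, codegen.gen, graph.gen, report.gen, stage.gen, tables.gen, trace.gen (7 run).
Changed values: alpha.gen, codegen.gen, graph.gen, report.gen, tables.gen, tokens.txt, trace.gen.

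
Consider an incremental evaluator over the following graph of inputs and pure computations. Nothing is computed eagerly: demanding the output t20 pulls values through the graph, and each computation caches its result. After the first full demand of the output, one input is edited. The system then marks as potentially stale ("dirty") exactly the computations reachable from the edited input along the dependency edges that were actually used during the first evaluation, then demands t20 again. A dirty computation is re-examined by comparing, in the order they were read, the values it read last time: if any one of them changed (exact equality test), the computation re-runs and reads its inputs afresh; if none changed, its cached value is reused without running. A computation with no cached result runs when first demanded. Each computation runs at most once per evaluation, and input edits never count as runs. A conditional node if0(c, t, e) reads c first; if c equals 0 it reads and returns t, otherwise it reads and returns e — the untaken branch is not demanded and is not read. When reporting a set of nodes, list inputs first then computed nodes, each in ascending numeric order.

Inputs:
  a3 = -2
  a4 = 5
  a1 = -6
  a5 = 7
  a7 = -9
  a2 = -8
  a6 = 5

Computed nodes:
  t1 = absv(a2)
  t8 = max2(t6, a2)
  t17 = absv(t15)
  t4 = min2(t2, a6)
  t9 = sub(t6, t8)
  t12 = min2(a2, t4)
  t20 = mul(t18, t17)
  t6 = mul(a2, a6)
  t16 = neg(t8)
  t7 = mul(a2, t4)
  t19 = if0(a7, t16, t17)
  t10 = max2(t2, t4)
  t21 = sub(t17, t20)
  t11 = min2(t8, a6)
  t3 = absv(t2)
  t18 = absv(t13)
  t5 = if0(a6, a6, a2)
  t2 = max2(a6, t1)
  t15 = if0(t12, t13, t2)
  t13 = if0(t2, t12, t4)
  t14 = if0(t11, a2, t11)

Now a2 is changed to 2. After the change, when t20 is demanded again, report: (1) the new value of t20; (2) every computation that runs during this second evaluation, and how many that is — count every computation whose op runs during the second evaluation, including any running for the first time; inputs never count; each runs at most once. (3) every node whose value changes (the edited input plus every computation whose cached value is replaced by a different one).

Initial pass — values computed on the first demand:
  t1 = absv(-8) = 8
  t2 = max2(5, 8) = 8
  t4 = min2(8, 5) = 5
  t12 = min2(-8, 5) = -8
  t13 = if0(t2=8 -> else branch t4) = 5
  t15 = if0(t12=-8 -> else branch t2) = 8
  t17 = absv(8) = 8
  t18 = absv(5) = 5
  t20 = mul(5, 8) = 40

Second demand — change propagation:
  t1: re-runs because a2 -8->2; new result 2.
  t2: re-runs because t1 8->2; new result 5.
  t4: re-runs because t2 8->5; new result 5 (unchanged).
  t12: re-runs because a2 -8->2; new result 2.
  t13: re-runs because t2 8->5; new result 5 (unchanged).
  t15: re-runs because t12 -8->2; t2 8->5; new result 5.
  t17: re-runs because t15 8->5; new result 5.
  t18: re-examined; everything it read last time is the same (t13 unchanged) — cache 5 kept, no run.
  t20: re-runs because t17 8->5; new result 25.

The important point: at t18 every value read last time is unchanged, so the dirty flag clears without a run.

t20 now evaluates to 25.
Run set: t1, t2, t4, t12, t13, t15, t17, t20 (8 run).
Changed values: a2, t1, t2, t12, t15, t17, t20.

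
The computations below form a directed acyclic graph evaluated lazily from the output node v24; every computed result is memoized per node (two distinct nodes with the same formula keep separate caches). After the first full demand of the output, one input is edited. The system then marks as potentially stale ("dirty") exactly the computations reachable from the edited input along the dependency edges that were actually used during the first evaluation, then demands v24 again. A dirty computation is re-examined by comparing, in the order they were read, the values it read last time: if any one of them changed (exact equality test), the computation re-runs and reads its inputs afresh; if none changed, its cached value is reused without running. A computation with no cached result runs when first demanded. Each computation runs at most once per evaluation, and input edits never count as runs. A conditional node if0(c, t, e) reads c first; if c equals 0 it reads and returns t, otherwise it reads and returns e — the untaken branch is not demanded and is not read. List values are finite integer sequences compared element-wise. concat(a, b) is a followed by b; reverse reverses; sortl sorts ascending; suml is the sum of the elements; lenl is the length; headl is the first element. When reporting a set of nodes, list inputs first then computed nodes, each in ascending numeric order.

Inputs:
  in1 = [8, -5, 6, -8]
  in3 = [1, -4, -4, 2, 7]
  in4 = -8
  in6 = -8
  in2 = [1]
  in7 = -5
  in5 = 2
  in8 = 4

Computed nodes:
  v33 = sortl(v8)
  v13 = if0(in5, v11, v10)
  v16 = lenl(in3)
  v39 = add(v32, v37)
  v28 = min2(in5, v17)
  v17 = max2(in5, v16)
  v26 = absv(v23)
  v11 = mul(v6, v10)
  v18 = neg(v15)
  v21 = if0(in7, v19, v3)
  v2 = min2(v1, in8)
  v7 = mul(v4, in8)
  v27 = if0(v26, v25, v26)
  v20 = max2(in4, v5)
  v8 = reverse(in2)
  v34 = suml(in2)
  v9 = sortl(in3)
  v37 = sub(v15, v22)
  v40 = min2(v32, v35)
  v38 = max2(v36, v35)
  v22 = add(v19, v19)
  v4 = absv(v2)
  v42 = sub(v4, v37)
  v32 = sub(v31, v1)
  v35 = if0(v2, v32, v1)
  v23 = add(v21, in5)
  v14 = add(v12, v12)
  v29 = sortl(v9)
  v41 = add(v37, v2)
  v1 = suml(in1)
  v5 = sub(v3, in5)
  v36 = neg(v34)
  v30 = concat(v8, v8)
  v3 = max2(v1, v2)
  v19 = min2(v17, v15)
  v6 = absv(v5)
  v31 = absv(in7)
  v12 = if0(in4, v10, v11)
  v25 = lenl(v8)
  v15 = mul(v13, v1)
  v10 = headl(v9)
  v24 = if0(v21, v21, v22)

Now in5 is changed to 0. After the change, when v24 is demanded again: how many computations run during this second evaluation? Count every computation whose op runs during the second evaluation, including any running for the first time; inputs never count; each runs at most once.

5 computations run: v5, v6, v11, v13, v17.
Note the branch switch — v5, v6, v11 had no cache and run now for the first time.

First demand of the output computes:
  v1 = suml([8, -5, 6, -8]) = 1
  v2 = min2(1, 4) = 1
  v3 = max2(1, 1) = 1
  v9 = sortl([1, -4, -4, 2, 7]) = [-4, -4, 1, 2, 7]
  v10 = headl([-4, -4, 1, 2, 7]) = -4
  v13 = if0(in5=2 -> else branch v10) = -4
  v15 = mul(-4, 1) = -4
  v16 = lenl([1, -4, -4, 2, 7]) = 5
  v17 = max2(2, 5) = 5
  v19 = min2(5, -4) = -4
  v21 = if0(in7=-5 -> else branch v3) = 1
  v22 = add(-4, -4) = -8
  v24 = if0(v21=1 -> else branch v22) = -8

After the edit, cleaning proceeds:
  v5: had never run; runs now, result 1.
  v6: had never run; runs now, result 1.
  v11: had never run; runs now, result -4.
  v13: a read changed (in5 2->0) — executes, giving -4 — identical to its old value.
  v15: dirty, but its reads are unchanged (v13 unchanged, v1 unchanged); cached -4 stands.
  v17: a read changed (in5 2->0) — executes, giving 5 — identical to its old value.
  v19: dirty, but its reads are unchanged (v17 unchanged, v15 unchanged); cached -4 stands.
  v22: dirty, but its reads are unchanged (v19 unchanged, v19 unchanged); cached -8 stands.
  v24: dirty, but its reads are unchanged (v21 unchanged, v22 unchanged); cached -8 stands.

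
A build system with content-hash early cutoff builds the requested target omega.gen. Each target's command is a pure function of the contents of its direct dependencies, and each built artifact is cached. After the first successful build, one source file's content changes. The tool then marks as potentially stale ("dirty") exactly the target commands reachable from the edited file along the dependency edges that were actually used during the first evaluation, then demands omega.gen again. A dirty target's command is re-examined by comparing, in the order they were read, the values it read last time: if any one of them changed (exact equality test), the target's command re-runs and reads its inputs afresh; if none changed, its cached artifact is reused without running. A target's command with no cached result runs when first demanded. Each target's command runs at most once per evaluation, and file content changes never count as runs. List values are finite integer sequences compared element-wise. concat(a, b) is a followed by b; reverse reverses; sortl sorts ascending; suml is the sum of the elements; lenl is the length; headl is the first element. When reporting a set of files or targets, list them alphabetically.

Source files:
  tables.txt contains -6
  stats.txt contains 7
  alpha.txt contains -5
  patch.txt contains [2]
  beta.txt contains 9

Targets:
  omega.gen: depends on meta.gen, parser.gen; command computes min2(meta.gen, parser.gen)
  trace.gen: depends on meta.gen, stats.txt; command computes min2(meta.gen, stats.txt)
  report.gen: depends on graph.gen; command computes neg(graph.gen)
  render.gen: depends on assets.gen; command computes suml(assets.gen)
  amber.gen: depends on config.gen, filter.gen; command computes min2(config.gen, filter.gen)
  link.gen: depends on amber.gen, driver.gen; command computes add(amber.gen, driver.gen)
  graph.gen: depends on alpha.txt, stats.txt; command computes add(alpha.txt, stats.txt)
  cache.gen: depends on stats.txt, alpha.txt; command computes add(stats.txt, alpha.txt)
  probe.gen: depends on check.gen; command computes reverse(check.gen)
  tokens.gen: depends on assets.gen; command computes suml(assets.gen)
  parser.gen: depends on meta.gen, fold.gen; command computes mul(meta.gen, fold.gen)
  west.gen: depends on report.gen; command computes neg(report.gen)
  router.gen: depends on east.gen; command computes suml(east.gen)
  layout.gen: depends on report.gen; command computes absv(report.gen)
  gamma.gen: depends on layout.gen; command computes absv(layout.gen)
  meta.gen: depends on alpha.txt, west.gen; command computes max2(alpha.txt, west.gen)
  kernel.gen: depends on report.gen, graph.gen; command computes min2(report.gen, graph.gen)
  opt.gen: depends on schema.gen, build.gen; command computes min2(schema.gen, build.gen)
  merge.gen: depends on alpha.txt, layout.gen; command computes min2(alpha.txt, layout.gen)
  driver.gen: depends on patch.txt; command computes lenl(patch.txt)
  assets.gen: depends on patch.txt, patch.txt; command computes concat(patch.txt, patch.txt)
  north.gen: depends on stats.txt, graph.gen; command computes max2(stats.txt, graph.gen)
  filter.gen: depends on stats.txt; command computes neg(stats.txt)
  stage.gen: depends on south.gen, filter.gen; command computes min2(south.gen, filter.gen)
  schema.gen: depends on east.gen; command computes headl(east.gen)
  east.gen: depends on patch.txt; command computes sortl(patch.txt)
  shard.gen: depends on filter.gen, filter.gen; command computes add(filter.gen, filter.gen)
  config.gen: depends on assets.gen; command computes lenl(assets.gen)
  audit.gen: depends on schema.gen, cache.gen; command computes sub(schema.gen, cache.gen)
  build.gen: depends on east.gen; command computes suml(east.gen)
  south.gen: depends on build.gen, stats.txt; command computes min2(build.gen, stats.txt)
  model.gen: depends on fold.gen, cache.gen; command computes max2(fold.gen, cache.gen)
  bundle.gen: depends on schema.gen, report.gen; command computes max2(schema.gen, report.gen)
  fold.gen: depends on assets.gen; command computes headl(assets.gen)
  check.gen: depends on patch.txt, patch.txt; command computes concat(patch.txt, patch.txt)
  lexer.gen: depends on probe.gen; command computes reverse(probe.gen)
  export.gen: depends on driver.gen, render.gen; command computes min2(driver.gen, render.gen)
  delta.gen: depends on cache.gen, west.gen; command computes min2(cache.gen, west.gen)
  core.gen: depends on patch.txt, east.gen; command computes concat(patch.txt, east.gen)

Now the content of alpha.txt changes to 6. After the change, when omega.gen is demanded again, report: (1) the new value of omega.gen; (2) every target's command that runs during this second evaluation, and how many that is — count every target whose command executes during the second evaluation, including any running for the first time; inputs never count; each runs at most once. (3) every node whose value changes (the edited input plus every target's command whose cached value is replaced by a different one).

First evaluation (everything demanded from the output):
  assets.gen = concat([2], [2]) = [2, 2]
  fold.gen = headl([2, 2]) = 2
  graph.gen = add(-5, 7) = 2
  report.gen = neg(2) = -2
  west.gen = neg(-2) = 2
  meta.gen = max2(-5, 2) = 2
  parser.gen = mul(2, 2) = 4
  omega.gen = min2(2, 4) = 2

Propagation after the edit:
  graph.gen: runs — alpha.txt -5->6; result 13.
  report.gen: runs — graph.gen 2->13; result -13.
  west.gen: runs — report.gen -2->-13; result 13.
  meta.gen: runs — alpha.txt -5->6; west.gen 2->13; result 13.
  parser.gen: runs — meta.gen 2->13; result 26.
  omega.gen: runs — meta.gen 2->13; parser.gen 4->26; result 13.

New value of omega.gen: 13.
Target commands that run: graph.gen, meta.gen, omega.gen, parser.gen, report.gen, west.gen — 6 in total.
Values that change: alpha.txt, graph.gen, meta.gen, omega.gen, parser.gen, report.gen, west.gen.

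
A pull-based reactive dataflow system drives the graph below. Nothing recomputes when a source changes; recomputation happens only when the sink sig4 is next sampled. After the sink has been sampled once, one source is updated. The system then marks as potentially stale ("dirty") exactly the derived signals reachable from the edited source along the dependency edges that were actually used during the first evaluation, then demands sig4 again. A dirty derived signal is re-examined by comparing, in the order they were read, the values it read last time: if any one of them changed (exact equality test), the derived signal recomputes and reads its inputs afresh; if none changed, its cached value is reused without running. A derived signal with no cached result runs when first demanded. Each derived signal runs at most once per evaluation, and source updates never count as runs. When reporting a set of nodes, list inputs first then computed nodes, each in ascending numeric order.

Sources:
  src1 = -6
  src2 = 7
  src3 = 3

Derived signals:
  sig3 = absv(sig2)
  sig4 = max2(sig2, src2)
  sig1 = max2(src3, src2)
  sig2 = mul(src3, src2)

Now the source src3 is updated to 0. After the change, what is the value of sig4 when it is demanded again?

New value of sig4: 7.

First evaluation (everything demanded from the output):
  sig2 = mul(3, 7) = 21
  sig4 = max2(21, 7) = 21

Propagation after the edit:
  sig2: runs — src3 3->0; result 0.
  sig4: runs — sig2 21->0; result 7.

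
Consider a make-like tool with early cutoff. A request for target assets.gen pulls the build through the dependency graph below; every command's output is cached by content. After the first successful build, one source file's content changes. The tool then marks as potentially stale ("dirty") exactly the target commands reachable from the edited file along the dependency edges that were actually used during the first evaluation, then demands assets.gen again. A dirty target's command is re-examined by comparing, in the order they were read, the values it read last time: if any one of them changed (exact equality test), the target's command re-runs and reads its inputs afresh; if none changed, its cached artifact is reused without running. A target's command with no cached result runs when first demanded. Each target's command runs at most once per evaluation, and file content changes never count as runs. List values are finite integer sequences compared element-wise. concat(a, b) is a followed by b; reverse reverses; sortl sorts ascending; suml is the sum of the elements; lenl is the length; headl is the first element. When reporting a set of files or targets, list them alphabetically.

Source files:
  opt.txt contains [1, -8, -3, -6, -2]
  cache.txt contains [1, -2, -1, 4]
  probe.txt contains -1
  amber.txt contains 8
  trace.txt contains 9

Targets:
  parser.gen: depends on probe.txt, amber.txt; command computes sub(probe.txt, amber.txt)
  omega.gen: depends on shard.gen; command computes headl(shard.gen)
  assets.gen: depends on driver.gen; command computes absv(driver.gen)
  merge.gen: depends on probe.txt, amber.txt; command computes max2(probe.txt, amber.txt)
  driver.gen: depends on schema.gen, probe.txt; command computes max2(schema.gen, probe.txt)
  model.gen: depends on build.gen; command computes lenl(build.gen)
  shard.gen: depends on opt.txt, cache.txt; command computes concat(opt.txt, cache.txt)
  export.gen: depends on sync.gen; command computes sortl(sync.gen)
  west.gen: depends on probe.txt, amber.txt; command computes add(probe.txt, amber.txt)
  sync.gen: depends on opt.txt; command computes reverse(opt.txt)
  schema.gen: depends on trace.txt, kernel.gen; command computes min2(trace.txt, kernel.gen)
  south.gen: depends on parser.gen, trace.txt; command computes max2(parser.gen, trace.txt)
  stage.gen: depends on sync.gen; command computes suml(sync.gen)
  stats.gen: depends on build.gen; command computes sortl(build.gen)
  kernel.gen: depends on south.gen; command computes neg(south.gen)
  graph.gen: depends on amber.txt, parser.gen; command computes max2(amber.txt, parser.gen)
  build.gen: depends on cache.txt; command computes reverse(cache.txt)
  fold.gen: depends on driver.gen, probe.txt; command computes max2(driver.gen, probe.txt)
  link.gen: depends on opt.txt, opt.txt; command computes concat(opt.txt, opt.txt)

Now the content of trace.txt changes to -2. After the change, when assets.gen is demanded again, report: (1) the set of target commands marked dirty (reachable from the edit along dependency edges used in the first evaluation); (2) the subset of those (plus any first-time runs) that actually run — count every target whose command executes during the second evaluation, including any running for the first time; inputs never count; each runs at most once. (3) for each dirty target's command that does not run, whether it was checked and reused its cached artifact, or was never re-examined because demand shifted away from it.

First demand of the output computes:
  parser.gen = sub(-1, 8) = -9
  south.gen = max2(-9, 9) = 9
  kernel.gen = neg(9) = -9
  schema.gen = min2(9, -9) = -9
  driver.gen = max2(-9, -1) = -1
  assets.gen = absv(-1) = 1

After the edit, cleaning proceeds:
  south.gen: a read changed (trace.txt 9->-2) — executes, giving -2.
  kernel.gen: a read changed (south.gen 9->-2) — executes, giving 2.
  schema.gen: a read changed (trace.txt 9->-2; kernel.gen -9->2) — executes, giving -2.
  driver.gen: a read changed (schema.gen -9->-2) — executes, giving -1 — identical to its old value.
  assets.gen: dirty, but its reads are unchanged (driver.gen unchanged); cached 1 stands.

Note the absorption at driver.gen: it re-runs yet its value is the same, leaving the output's value untouched.

The edit dirties: assets.gen, driver.gen, kernel.gen, schema.gen, south.gen.
4 target commands run: driver.gen, kernel.gen, schema.gen, south.gen.
Cache hits after checking: assets.gen.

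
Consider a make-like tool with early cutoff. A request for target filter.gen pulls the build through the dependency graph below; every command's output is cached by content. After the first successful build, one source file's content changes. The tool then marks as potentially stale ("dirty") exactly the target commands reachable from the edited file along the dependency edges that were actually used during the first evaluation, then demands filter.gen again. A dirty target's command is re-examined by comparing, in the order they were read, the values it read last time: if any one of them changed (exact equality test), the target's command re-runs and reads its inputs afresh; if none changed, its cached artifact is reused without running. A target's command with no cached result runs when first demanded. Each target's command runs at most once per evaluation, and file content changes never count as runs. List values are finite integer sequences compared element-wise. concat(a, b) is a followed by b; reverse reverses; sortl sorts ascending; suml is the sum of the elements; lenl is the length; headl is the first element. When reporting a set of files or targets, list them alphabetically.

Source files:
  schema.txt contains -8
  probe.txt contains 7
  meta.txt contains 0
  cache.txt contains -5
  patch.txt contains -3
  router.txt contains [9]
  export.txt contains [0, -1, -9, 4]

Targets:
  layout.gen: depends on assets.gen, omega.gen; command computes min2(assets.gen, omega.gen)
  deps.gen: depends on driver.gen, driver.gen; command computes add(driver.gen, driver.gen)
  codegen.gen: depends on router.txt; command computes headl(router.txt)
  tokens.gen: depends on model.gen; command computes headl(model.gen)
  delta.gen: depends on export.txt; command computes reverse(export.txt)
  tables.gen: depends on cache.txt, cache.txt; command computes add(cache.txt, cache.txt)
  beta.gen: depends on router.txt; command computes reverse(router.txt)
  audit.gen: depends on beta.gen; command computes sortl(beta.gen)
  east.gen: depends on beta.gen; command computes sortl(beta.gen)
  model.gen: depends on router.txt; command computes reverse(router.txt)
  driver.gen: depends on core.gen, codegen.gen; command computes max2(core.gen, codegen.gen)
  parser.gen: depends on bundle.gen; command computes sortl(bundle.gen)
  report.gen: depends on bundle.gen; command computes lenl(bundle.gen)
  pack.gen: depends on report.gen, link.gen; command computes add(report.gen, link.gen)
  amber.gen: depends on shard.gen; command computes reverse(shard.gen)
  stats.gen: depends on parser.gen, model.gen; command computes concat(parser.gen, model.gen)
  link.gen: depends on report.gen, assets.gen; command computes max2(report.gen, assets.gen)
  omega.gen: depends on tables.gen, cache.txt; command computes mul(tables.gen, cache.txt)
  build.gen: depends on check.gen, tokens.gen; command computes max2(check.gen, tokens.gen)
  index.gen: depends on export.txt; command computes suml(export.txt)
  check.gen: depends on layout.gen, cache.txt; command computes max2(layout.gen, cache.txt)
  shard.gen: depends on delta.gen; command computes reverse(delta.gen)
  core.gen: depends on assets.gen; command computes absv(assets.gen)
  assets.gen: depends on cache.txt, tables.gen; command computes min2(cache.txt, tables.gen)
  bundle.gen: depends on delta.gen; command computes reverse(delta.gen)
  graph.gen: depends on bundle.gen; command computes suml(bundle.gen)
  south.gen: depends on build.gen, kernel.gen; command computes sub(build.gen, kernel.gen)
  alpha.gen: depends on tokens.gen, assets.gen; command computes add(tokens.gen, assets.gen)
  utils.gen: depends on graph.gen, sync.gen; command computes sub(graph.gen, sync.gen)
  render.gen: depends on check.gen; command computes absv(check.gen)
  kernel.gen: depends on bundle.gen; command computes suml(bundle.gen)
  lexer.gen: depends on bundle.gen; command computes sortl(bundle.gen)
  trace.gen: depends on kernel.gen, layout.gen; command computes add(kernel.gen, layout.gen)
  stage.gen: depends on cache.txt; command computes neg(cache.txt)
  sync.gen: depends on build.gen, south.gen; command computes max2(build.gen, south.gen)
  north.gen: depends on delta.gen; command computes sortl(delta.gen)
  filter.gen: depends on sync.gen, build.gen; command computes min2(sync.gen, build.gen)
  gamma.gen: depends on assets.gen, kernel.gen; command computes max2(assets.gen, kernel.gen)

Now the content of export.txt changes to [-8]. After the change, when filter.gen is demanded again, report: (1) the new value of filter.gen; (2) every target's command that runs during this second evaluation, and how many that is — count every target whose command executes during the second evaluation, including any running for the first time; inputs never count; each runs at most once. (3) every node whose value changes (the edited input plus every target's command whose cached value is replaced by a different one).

First demand of the output computes:
  delta.gen = reverse([0, -1, -9, 4]) = [4, -9, -1, 0]
  bundle.gen = reverse([4, -9, -1, 0]) = [0, -1, -9, 4]
  kernel.gen = suml([0, -1, -9, 4]) = -6
  model.gen = reverse([9]) = [9]
  tables.gen = add(-5, -5) = -10
  assets.gen = min2(-5, -10) = -10
  omega.gen = mul(-10, -5) = 50
  layout.gen = min2(-10, 50) = -10
  check.gen = max2(-10, -5) = -5
  tokens.gen = headl([9]) = 9
  build.gen = max2(-5, 9) = 9
  south.gen = sub(9, -6) = 15
  sync.gen = max2(9, 15) = 15
  filter.gen = min2(15, 9) = 9

After the edit, cleaning proceeds:
  delta.gen: a read changed (export.txt [0, -1, -9, 4]->[-8]) — executes, giving [-8].
  bundle.gen: a read changed (delta.gen [4, -9, -1, 0]->[-8]) — executes, giving [-8].
  kernel.gen: a read changed (bundle.gen [0, -1, -9, 4]->[-8]) — executes, giving -8.
  south.gen: a read changed (kernel.gen -6->-8) — executes, giving 17.
  sync.gen: a read changed (south.gen 15->17) — executes, giving 17.
  filter.gen: a read changed (sync.gen 15->17) — executes, giving 9 — identical to its old value.

Demanding filter.gen again yields 9.
6 target commands run: bundle.gen, delta.gen, filter.gen, kernel.gen, south.gen, sync.gen.
The nodes whose values change: bundle.gen, delta.gen, export.txt, kernel.gen, south.gen, sync.gen.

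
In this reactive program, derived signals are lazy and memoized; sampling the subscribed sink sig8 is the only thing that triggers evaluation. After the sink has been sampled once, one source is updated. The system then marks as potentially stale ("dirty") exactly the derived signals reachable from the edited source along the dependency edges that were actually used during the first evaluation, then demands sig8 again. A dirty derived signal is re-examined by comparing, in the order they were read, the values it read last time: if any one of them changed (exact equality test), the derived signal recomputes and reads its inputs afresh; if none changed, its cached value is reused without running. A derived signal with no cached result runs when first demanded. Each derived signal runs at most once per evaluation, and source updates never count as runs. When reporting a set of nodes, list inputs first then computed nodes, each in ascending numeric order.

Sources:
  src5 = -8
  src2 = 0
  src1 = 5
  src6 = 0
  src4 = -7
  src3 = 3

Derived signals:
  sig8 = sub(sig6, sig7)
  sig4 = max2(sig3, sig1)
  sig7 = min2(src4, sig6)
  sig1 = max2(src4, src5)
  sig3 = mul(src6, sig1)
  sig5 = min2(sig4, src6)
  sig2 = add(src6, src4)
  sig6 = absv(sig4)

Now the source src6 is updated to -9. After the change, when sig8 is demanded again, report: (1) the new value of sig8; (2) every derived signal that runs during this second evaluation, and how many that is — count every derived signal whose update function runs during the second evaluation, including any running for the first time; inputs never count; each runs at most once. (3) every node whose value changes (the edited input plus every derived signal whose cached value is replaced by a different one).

Demanding sig8 again yields 70.
5 derived signals run: sig3, sig4, sig6, sig7, sig8.
The nodes whose values change: src6, sig3, sig4, sig6, sig8.

First demand of the output computes:
  sig1 = max2(-7, -8) = -7
  sig3 = mul(0, -7) = 0
  sig4 = max2(0, -7) = 0
  sig6 = absv(0) = 0
  sig7 = min2(-7, 0) = -7
  sig8 = sub(0, -7) = 7

After the edit, cleaning proceeds:
  sig3: a read changed (src6 0->-9) — executes, giving 63.
  sig4: a read changed (sig3 0->63) — executes, giving 63.
  sig6: a read changed (sig4 0->63) — executes, giving 63.
  sig7: a read changed (sig6 0->63) — executes, giving -7 — identical to its old value.
  sig8: a read changed (sig6 0->63) — executes, giving 70.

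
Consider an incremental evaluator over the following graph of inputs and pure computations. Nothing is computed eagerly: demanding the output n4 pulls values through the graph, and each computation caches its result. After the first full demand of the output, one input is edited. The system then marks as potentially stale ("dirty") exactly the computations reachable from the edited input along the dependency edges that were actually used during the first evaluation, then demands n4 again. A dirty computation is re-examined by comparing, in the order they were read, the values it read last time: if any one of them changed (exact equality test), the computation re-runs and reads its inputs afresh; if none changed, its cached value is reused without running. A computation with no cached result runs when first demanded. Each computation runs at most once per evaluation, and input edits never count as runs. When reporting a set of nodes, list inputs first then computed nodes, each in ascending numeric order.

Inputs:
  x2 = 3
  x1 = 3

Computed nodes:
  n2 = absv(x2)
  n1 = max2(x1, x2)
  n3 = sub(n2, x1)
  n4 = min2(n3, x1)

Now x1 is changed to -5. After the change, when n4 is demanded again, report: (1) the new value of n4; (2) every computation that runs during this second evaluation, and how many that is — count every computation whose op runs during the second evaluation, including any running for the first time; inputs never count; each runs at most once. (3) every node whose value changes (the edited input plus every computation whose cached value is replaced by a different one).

n4 now evaluates to -5.
Run set: n3, n4 (2 run).
Changed values: x1, n3, n4.

Initial pass — values computed on the first demand:
  n2 = absv(3) = 3
  n3 = sub(3, 3) = 0
  n4 = min2(0, 3) = 0

Second demand — change propagation:
  n3: re-runs because x1 3->-5; new result 8.
  n4: re-runs because n3 0->8; x1 3->-5; new result -5.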